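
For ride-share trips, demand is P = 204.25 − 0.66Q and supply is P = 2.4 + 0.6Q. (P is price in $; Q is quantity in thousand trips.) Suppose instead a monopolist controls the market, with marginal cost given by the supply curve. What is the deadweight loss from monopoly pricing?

$1910.48 thousand

Competitive equilibrium: 204.25 − 0.66Q = 2.4 + 0.6Q → Q* = 160.1984, P* = 98.519.
Marginal revenue: MR = 204.25 − 1.32Q. Set MR = MC: 204.25 − 1.32Q = 2.4 + 0.6Q → Q_m = 105.1302.
Price P_m = 204.25 − 0.66·105.1302 = 134.8641; MC(Q_m) = 2.4 + 0.6·105.1302 = 65.4781.
Competitive Q* = 160.1984, so ΔQ = 55.0682; wedge = 134.8641 − 65.4781 = 69.386.
Welfare loss = ½ × 55.0682 × 69.386 = $1910.48 thousand.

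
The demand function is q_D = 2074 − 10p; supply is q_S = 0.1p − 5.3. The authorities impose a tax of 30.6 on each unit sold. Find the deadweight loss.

In inverse form: demand p = 207.4 − 0.1q, supply p = 53 + 10q.
Competitive equilibrium: 207.4 − 0.1q = 53 + 10q → q* = 15.2871, p* = 205.8713.
With the tax, the buyer price exceeds the seller price by 30.6: (207.4 − 0.1q) − (53 + 10q) = 30.6 → q' = 12.2574.
Δq = 15.2871 − 12.2574 = 3.0297; the wedge equals the tax, 30.6.
The triangle = ½ × 3.0297 × 30.6 = 46.35.

46.35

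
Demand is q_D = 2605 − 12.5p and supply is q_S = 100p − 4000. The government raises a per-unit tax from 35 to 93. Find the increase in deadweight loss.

In inverse form: demand p = 208.4 − 0.08q, supply p = 40 + 0.01q.
Competitive equilibrium: 208.4 − 0.08q = 40 + 0.01q → q* = 1871.1111, p* = 58.7111.
For a per-unit tax t: Δq = t/0.09, so DWL = ½·t·(t/0.09) = t²/0.18.
At t = 35: DWL = 6805.556. At t = 93: DWL = 48050.
Increase = 48050 − 6805.556 = 41244.44.

41244.44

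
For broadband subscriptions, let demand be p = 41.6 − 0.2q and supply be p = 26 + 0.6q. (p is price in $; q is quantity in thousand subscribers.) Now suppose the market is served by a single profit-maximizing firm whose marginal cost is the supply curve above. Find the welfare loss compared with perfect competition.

Competitive equilibrium: 41.6 − 0.2q = 26 + 0.6q → q* = 19.5, p* = 37.7.
Marginal revenue: MR = 41.6 − 0.4q. Set MR = MC: 41.6 − 0.4q = 26 + 0.6q → q_m = 15.6.
Price p_m = 41.6 − 0.2·15.6 = 38.48; MC(q_m) = 26 + 0.6·15.6 = 35.36.
Competitive q* = 19.5, so Δq = 3.9; wedge = 38.48 − 35.36 = 3.12.
Welfare loss = ½ × 3.9 × 3.12 = $6.084 thousand.

$6.084 thousand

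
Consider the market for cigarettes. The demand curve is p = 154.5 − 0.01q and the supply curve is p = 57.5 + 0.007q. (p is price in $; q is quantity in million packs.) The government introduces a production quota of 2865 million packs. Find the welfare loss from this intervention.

Competitive equilibrium: 154.5 − 0.01q = 57.5 + 0.007q → q* = 5705.8824, p* = 97.4412.
At q = 2865: demand price = 154.5 − 0.01·2865 = 125.85; supply price = 57.5 + 0.007·2865 = 77.555.
Δq = 5705.8824 − 2865 = 2840.8824; wedge = 125.85 − 77.555 = 48.295.
Deadweight loss = ½ × 2840.8824 × 48.295 = $68600.21 million.

$68600.21 million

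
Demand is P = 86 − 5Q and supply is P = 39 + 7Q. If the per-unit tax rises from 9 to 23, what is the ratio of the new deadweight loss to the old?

6.531

Competitive equilibrium: 86 − 5Q = 39 + 7Q → Q* = 3.9167, P* = 66.4167.
For a per-unit tax t: ΔQ = t/12, so DWL = ½·t·(t/12) = t²/24.
At t = 9: DWL = 3.375. At t = 23: DWL = 22.042.
Ratio = (23/9)² = 6.531.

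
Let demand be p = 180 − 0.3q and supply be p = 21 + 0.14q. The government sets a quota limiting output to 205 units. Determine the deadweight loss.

Competitive equilibrium: 180 − 0.3q = 21 + 0.14q → q* = 361.3636, p* = 71.5909.
At q = 205: demand price = 180 − 0.3·205 = 118.5; supply price = 21 + 0.14·205 = 49.7.
Δq = 361.3636 − 205 = 156.3636; wedge = 118.5 − 49.7 = 68.8.
DWL = ½ × 156.3636 × 68.8 = 5378.91.

5378.91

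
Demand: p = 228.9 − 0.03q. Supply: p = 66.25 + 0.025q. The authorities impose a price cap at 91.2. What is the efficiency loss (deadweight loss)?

Competitive equilibrium: 228.9 − 0.03q = 66.25 + 0.025q → q* = 2957.2727, p* = 140.1818.
At the ceiling p = 91.2, quantity supplied = (91.2 − 66.25)/0.025 = 998.
Willingness to pay at q' = 998: 228.9 − 0.03·998 = 198.96.
Δq = 2957.2727 − 998 = 1959.2727; wedge = 198.96 − 91.2 = 107.76.
Deadweight loss = ½ × 1959.2727 × 107.76 = 105565.61.

105565.61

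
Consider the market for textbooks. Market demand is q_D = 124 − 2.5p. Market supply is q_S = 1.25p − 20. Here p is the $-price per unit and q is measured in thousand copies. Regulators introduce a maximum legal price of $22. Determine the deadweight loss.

In inverse form: demand p = 49.6 − 0.4q, supply p = 16 + 0.8q.
Competitive equilibrium: 49.6 − 0.4q = 16 + 0.8q → q* = 28, p* = 38.4.
At the ceiling p = 22, quantity supplied = (22 − 16)/0.8 = 7.5.
Willingness to pay at q' = 7.5: 49.6 − 0.4·7.5 = 46.6.
Δq = 28 − 7.5 = 20.5; wedge = 46.6 − 22 = 24.6.
The triangle = ½ × 20.5 × 24.6 = $252.15 thousand.

$252.15 thousand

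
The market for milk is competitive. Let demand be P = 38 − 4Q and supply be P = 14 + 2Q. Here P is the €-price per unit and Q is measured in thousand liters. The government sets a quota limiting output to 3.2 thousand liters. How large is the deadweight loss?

€1.92 thousand

Competitive equilibrium: 38 − 4Q = 14 + 2Q → Q* = 4, P* = 22.
At Q = 3.2: demand price = 38 − 4·3.2 = 25.2; supply price = 14 + 2·3.2 = 20.4.
ΔQ = 4 − 3.2 = 0.8; wedge = 25.2 − 20.4 = 4.8.
DWL = ½ × 0.8 × 4.8 = €1.92 thousand.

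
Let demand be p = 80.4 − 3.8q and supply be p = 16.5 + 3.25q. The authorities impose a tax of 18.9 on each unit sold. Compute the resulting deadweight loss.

25.33

Competitive equilibrium: 80.4 − 3.8q = 16.5 + 3.25q → q* = 9.0638, p* = 45.9574.
With the tax, the buyer price exceeds the seller price by 18.9: (80.4 − 3.8q) − (16.5 + 3.25q) = 18.9 → q' = 6.383.
Δq = 9.0638 − 6.383 = 2.6808; the wedge equals the tax, 18.9.
DWL = ½ × 2.6808 × 18.9 = 25.33.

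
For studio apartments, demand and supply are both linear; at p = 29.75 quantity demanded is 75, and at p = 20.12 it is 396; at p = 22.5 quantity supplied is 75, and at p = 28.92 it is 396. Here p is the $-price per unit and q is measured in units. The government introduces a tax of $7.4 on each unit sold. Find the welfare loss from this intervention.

Demand slope = (20.12 − 29.75)/(396 − 75) = −0.03, so p = 32 − 0.03q.
Supply slope = (28.92 − 22.5)/(396 − 75) = 0.02, so p = 21 + 0.02q.
Competitive equilibrium: 32 − 0.03q = 21 + 0.02q → q* = 220, p* = 25.4.
With the tax, the buyer price exceeds the seller price by 7.4: (32 − 0.03q) − (21 + 0.02q) = 7.4 → q' = 72.
Δq = 220 − 72 = 148; the wedge equals the tax, 7.4.
Welfare loss = ½ × 148 × 7.4 = $547.60.

$547.60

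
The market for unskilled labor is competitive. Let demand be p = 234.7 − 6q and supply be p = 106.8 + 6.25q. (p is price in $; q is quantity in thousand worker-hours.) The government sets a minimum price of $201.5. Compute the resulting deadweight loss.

$147.51 thousand

Competitive equilibrium: 234.7 − 6q = 106.8 + 6.25q → q* = 10.4408, p* = 172.0551.
At the floor p = 201.5, quantity demanded = (234.7 − 201.5)/6 = 5.5333.
Sellers' marginal cost at q' = 5.5333: 106.8 + 6.25·5.5333 = 141.3831.
Δq = 10.4408 − 5.5333 = 4.9075; wedge = 201.5 − 141.3831 = 60.1169.
Deadweight loss = ½ × 4.9075 × 60.1169 = $147.51 thousand.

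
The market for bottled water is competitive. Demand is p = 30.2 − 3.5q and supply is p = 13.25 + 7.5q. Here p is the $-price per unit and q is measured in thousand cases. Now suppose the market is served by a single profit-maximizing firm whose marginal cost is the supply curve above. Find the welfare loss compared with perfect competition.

$0.76 thousand

Competitive equilibrium: 30.2 − 3.5q = 13.25 + 7.5q → q* = 1.5409, p* = 24.8068.
Marginal revenue: MR = 30.2 − 7q. Set MR = MC: 30.2 − 7q = 13.25 + 7.5q → q_m = 1.169.
Price p_m = 30.2 − 3.5·1.169 = 26.1085; MC(q_m) = 13.25 + 7.5·1.169 = 22.0175.
Competitive q* = 1.5409, so Δq = 0.3719; wedge = 26.1085 − 22.0175 = 4.091.
DWL = ½ × 0.3719 × 4.091 = $0.76 thousand.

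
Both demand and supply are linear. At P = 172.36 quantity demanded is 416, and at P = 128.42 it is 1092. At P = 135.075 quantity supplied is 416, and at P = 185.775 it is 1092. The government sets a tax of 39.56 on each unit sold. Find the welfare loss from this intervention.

Demand slope = (128.42 − 172.36)/(1092 − 416) = −0.065, so P = 199.4 − 0.065Q.
Supply slope = (185.775 − 135.075)/(1092 − 416) = 0.075, so P = 103.875 + 0.075Q.
Competitive equilibrium: 199.4 − 0.065Q = 103.875 + 0.075Q → Q* = 682.3214, P* = 155.0491.
With the tax, the buyer price exceeds the seller price by 39.56: (199.4 − 0.065Q) − (103.875 + 0.075Q) = 39.56 → Q' = 399.75.
ΔQ = 682.3214 − 399.75 = 282.5714; the wedge equals the tax, 39.56.
Welfare loss = ½ × 282.5714 × 39.56 = 5589.26.

5589.26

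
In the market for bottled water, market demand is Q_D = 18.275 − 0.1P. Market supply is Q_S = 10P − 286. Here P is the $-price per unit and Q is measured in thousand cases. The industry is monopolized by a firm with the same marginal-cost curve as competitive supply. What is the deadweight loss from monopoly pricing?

In inverse form: demand P = 182.75 − 10Q, supply P = 28.6 + 0.1Q.
Competitive equilibrium: 182.75 − 10Q = 28.6 + 0.1Q → Q* = 15.2624, P* = 30.1262.
Marginal revenue: MR = 182.75 − 20Q. Set MR = MC: 182.75 − 20Q = 28.6 + 0.1Q → Q_m = 7.6692.
Price P_m = 182.75 − 10·7.6692 = 106.058; MC(Q_m) = 28.6 + 0.1·7.6692 = 29.3669.
Competitive Q* = 15.2624, so ΔQ = 7.5932; wedge = 106.058 − 29.3669 = 76.6911.
The triangle = ½ × 7.5932 × 76.6911 = $291.17 thousand.

$291.17 thousand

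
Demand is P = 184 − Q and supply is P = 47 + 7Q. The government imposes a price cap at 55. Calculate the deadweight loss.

1021.72

Competitive equilibrium: 184 − Q = 47 + 7Q → Q* = 17.125, P* = 166.875.
At the ceiling P = 55, quantity supplied = (55 − 47)/7 = 1.14286.
Willingness to pay at Q' = 1.14286: 184 − 1·1.14286 = 182.85714.
ΔQ = 17.125 − 1.14286 = 15.98214; wedge = 182.85714 − 55 = 127.85714.
DWL = ½ × 15.98214 × 127.85714 = 1021.72.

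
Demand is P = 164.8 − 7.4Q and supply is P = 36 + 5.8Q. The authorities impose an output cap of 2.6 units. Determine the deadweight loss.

338.12

Competitive equilibrium: 164.8 − 7.4Q = 36 + 5.8Q → Q* = 9.75758, P* = 92.59394.
At Q = 2.6: demand price = 164.8 − 7.4·2.6 = 145.56; supply price = 36 + 5.8·2.6 = 51.08.
ΔQ = 9.75758 − 2.6 = 7.15758; wedge = 145.56 − 51.08 = 94.48.
Deadweight loss = ½ × 7.15758 × 94.48 = 338.12.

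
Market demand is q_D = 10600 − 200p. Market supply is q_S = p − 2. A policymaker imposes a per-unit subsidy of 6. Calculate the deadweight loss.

17.91

In inverse form: demand p = 53 − 0.005q, supply p = 2 + q.
Competitive equilibrium: 53 − 0.005q = 2 + q → q* = 50.7463, p* = 52.7463.
The subsidy lowers effective supply by 6: p = q − 4.
New quantity: 53 − 0.005q = q − 4 → q' = 56.7164.
Overproduction Δq = 56.7164 − 50.7463 = 5.9701; wedge = subsidy = 6.
The triangle = ½ × 5.9701 × 6 = 17.91.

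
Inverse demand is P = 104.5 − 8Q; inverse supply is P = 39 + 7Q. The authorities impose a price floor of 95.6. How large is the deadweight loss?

79.42

Competitive equilibrium: 104.5 − 8Q = 39 + 7Q → Q* = 4.3667, P* = 69.5667.
At the floor P = 95.6, quantity demanded = (104.5 − 95.6)/8 = 1.1125.
Sellers' marginal cost at Q' = 1.1125: 39 + 7·1.1125 = 46.7875.
ΔQ = 4.3667 − 1.1125 = 3.2542; wedge = 95.6 − 46.7875 = 48.8125.
Deadweight loss = ½ × 3.2542 × 48.8125 = 79.42.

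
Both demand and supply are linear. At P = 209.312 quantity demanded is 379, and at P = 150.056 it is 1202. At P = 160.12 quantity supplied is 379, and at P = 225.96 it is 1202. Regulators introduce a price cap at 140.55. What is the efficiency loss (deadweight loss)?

24541.58

Demand slope = (150.056 − 209.312)/(1202 − 379) = −0.072, so P = 236.6 − 0.072Q.
Supply slope = (225.96 − 160.12)/(1202 − 379) = 0.08, so P = 129.8 + 0.08Q.
Competitive equilibrium: 236.6 − 0.072Q = 129.8 + 0.08Q → Q* = 702.6316, P* = 186.0105.
At the ceiling P = 140.55, quantity supplied = (140.55 − 129.8)/0.08 = 134.375.
Willingness to pay at Q' = 134.375: 236.6 − 0.072·134.375 = 226.925.
ΔQ = 702.6316 − 134.375 = 568.2566; wedge = 226.925 − 140.55 = 86.375.
Deadweight loss = ½ × 568.2566 × 86.375 = 24541.58.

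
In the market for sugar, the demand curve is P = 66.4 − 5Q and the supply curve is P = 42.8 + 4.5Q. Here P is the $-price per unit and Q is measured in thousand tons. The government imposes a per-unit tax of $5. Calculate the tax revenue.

Competitive equilibrium: 66.4 − 5Q = 42.8 + 4.5Q → Q* = 2.4842, P* = 53.9789.
With the tax, the buyer price exceeds the seller price by 5: (66.4 − 5Q) − (42.8 + 4.5Q) = 5 → Q' = 1.9579.
Tax revenue = 5 × 1.9579 = $9.79 thousand.

$9.79 thousand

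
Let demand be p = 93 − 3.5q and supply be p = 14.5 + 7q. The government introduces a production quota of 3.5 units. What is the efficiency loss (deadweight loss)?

Competitive equilibrium: 93 − 3.5q = 14.5 + 7q → q* = 7.4762, p* = 66.8333.
At q = 3.5: demand price = 93 − 3.5·3.5 = 80.75; supply price = 14.5 + 7·3.5 = 39.
Δq = 7.4762 − 3.5 = 3.9762; wedge = 80.75 − 39 = 41.75.
The triangle = ½ × 3.9762 × 41.75 = 83.

83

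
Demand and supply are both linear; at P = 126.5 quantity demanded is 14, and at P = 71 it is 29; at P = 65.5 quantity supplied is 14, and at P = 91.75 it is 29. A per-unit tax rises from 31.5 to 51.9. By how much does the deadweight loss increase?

Demand slope = (71 − 126.5)/(29 − 14) = −3.7, so P = 178.3 − 3.7Q.
Supply slope = (91.75 − 65.5)/(29 − 14) = 1.75, so P = 41 + 1.75Q.
Competitive equilibrium: 178.3 − 3.7Q = 41 + 1.75Q → Q* = 25.1927, P* = 85.0872.
For a per-unit tax t: ΔQ = t/5.45, so DWL = ½·t·(t/5.45) = t²/10.9.
At t = 31.5: DWL = 91.032. At t = 51.9: DWL = 247.12.
Increase = 247.12 − 91.032 = 156.09.

156.09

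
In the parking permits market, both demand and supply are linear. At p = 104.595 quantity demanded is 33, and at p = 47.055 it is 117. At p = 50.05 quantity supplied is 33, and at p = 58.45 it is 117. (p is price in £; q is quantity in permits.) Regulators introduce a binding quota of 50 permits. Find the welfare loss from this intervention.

Demand slope = (47.055 − 104.595)/(117 − 33) = −0.685, so p = 127.2 − 0.685q.
Supply slope = (58.45 − 50.05)/(117 − 33) = 0.1, so p = 46.75 + 0.1q.
Competitive equilibrium: 127.2 − 0.685q = 46.75 + 0.1q → q* = 102.4841, p* = 56.9984.
At q = 50: demand price = 127.2 − 0.685·50 = 92.95; supply price = 46.75 + 0.1·50 = 51.75.
Δq = 102.4841 − 50 = 52.4841; wedge = 92.95 − 51.75 = 41.2.
Deadweight loss = ½ × 52.4841 × 41.2 = £1081.17.

£1081.17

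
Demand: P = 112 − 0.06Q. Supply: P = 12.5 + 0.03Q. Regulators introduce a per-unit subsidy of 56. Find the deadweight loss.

Competitive equilibrium: 112 − 0.06Q = 12.5 + 0.03Q → Q* = 1105.5556, P* = 45.6667.
The subsidy lowers effective supply by 56: P = 0.03Q − 43.5.
New quantity: 112 − 0.06Q = 0.03Q − 43.5 → Q' = 1727.7778.
Overproduction ΔQ = 1727.7778 − 1105.5556 = 622.2222; wedge = subsidy = 56.
DWL = ½ × 622.2222 × 56 = 17422.22.

17422.22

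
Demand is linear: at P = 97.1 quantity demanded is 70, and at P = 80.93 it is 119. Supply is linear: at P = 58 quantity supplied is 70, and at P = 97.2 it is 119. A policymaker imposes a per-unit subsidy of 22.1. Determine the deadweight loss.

216.11

Demand slope = (80.93 − 97.1)/(119 − 70) = −0.33, so P = 120.2 − 0.33Q.
Supply slope = (97.2 − 58)/(119 − 70) = 0.8, so P = 2 + 0.8Q.
Competitive equilibrium: 120.2 − 0.33Q = 2 + 0.8Q → Q* = 104.6018, P* = 85.6814.
The subsidy lowers effective supply by 22.1: P = 0.8Q − 20.1.
New quantity: 120.2 − 0.33Q = 0.8Q − 20.1 → Q' = 124.1593.
Overproduction ΔQ = 124.1593 − 104.6018 = 19.5575; wedge = subsidy = 22.1.
Welfare loss = ½ × 19.5575 × 22.1 = 216.11.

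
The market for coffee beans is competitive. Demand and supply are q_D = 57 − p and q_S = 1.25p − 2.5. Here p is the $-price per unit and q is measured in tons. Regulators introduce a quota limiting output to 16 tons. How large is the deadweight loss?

$190.68

In inverse form: demand p = 57 − q, supply p = 2 + 0.8q.
Competitive equilibrium: 57 − q = 2 + 0.8q → q* = 30.5556, p* = 26.4444.
At q = 16: demand price = 57 − 1·16 = 41; supply price = 2 + 0.8·16 = 14.8.
Δq = 30.5556 − 16 = 14.5556; wedge = 41 − 14.8 = 26.2.
Deadweight loss = ½ × 14.5556 × 26.2 = $190.68.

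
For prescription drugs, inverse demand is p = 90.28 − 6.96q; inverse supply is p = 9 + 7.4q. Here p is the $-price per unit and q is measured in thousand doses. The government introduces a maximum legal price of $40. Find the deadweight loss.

Competitive equilibrium: 90.28 − 6.96q = 9 + 7.4q → q* = 5.6602, p* = 50.8852.
At the ceiling p = 40, quantity supplied = (40 − 9)/7.4 = 4.1892.
Willingness to pay at q' = 4.1892: 90.28 − 6.96·4.1892 = 61.1232.
Δq = 5.6602 − 4.1892 = 1.471; wedge = 61.1232 − 40 = 21.1232.
DWL = ½ × 1.471 × 21.1232 = $15.54 thousand.

$15.54 thousand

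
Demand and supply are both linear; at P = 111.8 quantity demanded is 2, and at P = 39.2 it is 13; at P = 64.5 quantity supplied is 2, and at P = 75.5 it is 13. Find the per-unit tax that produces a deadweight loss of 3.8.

Demand slope = (39.2 − 111.8)/(13 − 2) = −6.6, so P = 125 − 6.6Q.
Supply slope = (75.5 − 64.5)/(13 − 2) = 1, so P = 62.5 + Q.
Competitive equilibrium: 125 − 6.6Q = 62.5 + Q → Q* = 8.2237, P* = 70.7237.
A tax t gives ΔQ = t/7.6 and wedge t, so DWL = t²/15.2.
t²/15.2 = 3.8 → t² = 57.76 → t = 7.6.

7.6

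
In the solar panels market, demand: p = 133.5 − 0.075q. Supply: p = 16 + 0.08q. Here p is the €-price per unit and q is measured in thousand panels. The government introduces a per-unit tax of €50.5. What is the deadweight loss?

€8226.61 thousand

Competitive equilibrium: 133.5 − 0.075q = 16 + 0.08q → q* = 758.0645, p* = 76.6452.
With the tax, the buyer price exceeds the seller price by 50.5: (133.5 − 0.075q) − (16 + 0.08q) = 50.5 → q' = 432.2581.
Δq = 758.0645 − 432.2581 = 325.8064; the wedge equals the tax, 50.5.
The triangle = ½ × 325.8064 × 50.5 = €8226.61 thousand.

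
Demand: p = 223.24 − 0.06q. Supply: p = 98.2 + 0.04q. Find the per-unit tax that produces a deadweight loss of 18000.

Competitive equilibrium: 223.24 − 0.06q = 98.2 + 0.04q → q* = 1250.4, p* = 148.216.
A tax t gives Δq = t/0.1 and wedge t, so DWL = t²/0.2.
t²/0.2 = 18000 → t² = 3600 → t = 60.

60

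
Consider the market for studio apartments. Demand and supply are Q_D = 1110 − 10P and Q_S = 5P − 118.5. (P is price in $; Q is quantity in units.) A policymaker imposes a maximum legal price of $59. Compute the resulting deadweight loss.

$1966.54

In inverse form: demand P = 111 − 0.1Q, supply P = 23.7 + 0.2Q.
Competitive equilibrium: 111 − 0.1Q = 23.7 + 0.2Q → Q* = 291, P* = 81.9.
At the ceiling P = 59, quantity supplied = (59 − 23.7)/0.2 = 176.5.
Willingness to pay at Q' = 176.5: 111 − 0.1·176.5 = 93.35.
ΔQ = 291 − 176.5 = 114.5; wedge = 93.35 − 59 = 34.35.
DWL = ½ × 114.5 × 34.35 = $1966.54.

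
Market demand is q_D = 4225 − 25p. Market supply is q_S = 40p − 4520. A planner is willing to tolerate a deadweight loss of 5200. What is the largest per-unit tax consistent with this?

26

In inverse form: demand p = 169 − 0.04q, supply p = 113 + 0.025q.
Competitive equilibrium: 169 − 0.04q = 113 + 0.025q → q* = 861.5385, p* = 134.5385.
A tax t gives Δq = t/0.065 and wedge t, so DWL = t²/0.13.
t²/0.13 = 5200 → t² = 676 → t = 26.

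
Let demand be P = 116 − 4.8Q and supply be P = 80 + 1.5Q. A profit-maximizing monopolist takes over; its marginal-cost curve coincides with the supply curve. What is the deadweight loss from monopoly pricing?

Competitive equilibrium: 116 − 4.8Q = 80 + 1.5Q → Q* = 5.7143, P* = 88.5714.
Marginal revenue: MR = 116 − 9.6Q. Set MR = MC: 116 − 9.6Q = 80 + 1.5Q → Q_m = 3.2432.
Price P_m = 116 − 4.8·3.2432 = 100.4326; MC(Q_m) = 80 + 1.5·3.2432 = 84.8648.
Competitive Q* = 5.7143, so ΔQ = 2.4711; wedge = 100.4326 − 84.8648 = 15.5678.
Deadweight loss = ½ × 2.4711 × 15.5678 = 19.23.

19.23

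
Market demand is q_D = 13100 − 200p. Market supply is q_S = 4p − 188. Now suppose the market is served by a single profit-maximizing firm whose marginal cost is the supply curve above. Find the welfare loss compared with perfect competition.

0.25

In inverse form: demand p = 65.5 − 0.005q, supply p = 47 + 0.25q.
Competitive equilibrium: 65.5 − 0.005q = 47 + 0.25q → q* = 72.549, p* = 65.1373.
Marginal revenue: MR = 65.5 − 0.01q. Set MR = MC: 65.5 − 0.01q = 47 + 0.25q → q_m = 71.1538.
Price p_m = 65.5 − 0.005·71.1538 = 65.1442; MC(q_m) = 47 + 0.25·71.1538 = 64.7885.
Competitive q* = 72.549, so Δq = 1.3952; wedge = 65.1442 − 64.7885 = 0.3557.
The triangle = ½ × 1.3952 × 0.3557 = 0.25.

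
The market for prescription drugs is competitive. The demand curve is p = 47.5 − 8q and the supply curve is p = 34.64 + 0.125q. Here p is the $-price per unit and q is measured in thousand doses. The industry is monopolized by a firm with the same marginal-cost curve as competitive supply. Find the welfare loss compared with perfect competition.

$2.51 thousand

Competitive equilibrium: 47.5 − 8q = 34.64 + 0.125q → q* = 1.5828, p* = 34.8378.
Marginal revenue: MR = 47.5 − 16q. Set MR = MC: 47.5 − 16q = 34.64 + 0.125q → q_m = 0.7975.
Price p_m = 47.5 − 8·0.7975 = 41.12; MC(q_m) = 34.64 + 0.125·0.7975 = 34.7397.
Competitive q* = 1.5828, so Δq = 0.7853; wedge = 41.12 − 34.7397 = 6.3803.
Deadweight loss = ½ × 0.7853 × 6.3803 = $2.51 thousand.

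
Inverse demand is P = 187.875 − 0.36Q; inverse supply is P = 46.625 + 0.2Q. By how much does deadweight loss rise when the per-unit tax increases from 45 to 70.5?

Competitive equilibrium: 187.875 − 0.36Q = 46.625 + 0.2Q → Q* = 252.2321, P* = 97.0714.
For a per-unit tax t: ΔQ = t/0.56, so DWL = ½·t·(t/0.56) = t²/1.12.
At t = 45: DWL = 1808.036. At t = 70.5: DWL = 4437.723.
Increase = 4437.723 − 1808.036 = 2629.69.

2629.69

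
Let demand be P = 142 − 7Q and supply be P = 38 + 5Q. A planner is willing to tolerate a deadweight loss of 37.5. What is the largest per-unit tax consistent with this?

Competitive equilibrium: 142 − 7Q = 38 + 5Q → Q* = 8.6667, P* = 81.3333.
A tax t gives ΔQ = t/12 and wedge t, so DWL = t²/24.
t²/24 = 37.5 → t² = 900 → t = 30.

30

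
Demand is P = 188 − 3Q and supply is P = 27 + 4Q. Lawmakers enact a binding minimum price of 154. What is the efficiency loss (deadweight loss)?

Competitive equilibrium: 188 − 3Q = 27 + 4Q → Q* = 23, P* = 119.
At the floor P = 154, quantity demanded = (188 − 154)/3 = 11.3333.
Sellers' marginal cost at Q' = 11.3333: 27 + 4·11.3333 = 72.3332.
ΔQ = 23 − 11.3333 = 11.6667; wedge = 154 − 72.3332 = 81.6668.
Deadweight loss = ½ × 11.6667 × 81.6668 = 476.39.

476.39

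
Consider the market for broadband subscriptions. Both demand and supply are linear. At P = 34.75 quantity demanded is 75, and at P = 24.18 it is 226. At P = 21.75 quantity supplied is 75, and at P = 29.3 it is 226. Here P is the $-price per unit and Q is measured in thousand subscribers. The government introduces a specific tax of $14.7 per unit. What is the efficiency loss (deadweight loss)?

Demand slope = (24.18 − 34.75)/(226 − 75) = −0.07, so P = 40 − 0.07Q.
Supply slope = (29.3 − 21.75)/(226 − 75) = 0.05, so P = 18 + 0.05Q.
Competitive equilibrium: 40 − 0.07Q = 18 + 0.05Q → Q* = 183.3333, P* = 27.1667.
With the tax, the buyer price exceeds the seller price by 14.7: (40 − 0.07Q) − (18 + 0.05Q) = 14.7 → Q' = 60.8333.
ΔQ = 183.3333 − 60.8333 = 122.5; the wedge equals the tax, 14.7.
Deadweight loss = ½ × 122.5 × 14.7 = $900.375 thousand.

$900.375 thousand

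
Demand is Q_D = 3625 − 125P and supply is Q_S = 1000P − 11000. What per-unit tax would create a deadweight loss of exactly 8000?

12

In inverse form: demand P = 29 − 0.008Q, supply P = 11 + 0.001Q.
Competitive equilibrium: 29 − 0.008Q = 11 + 0.001Q → Q* = 2000, P* = 13.
A tax t gives ΔQ = t/0.009 and wedge t, so DWL = t²/0.018.
t²/0.018 = 8000 → t² = 144 → t = 12.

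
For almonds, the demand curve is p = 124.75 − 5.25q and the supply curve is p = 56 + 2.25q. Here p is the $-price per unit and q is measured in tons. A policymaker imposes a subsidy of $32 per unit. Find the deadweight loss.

$68.27

Competitive equilibrium: 124.75 − 5.25q = 56 + 2.25q → q* = 9.1667, p* = 76.625.
The subsidy lowers effective supply by 32: p = 24 + 2.25q.
New quantity: 124.75 − 5.25q = 24 + 2.25q → q' = 13.4333.
Overproduction Δq = 13.4333 − 9.1667 = 4.2666; wedge = subsidy = 32.
Deadweight loss = ½ × 4.2666 × 32 = $68.27.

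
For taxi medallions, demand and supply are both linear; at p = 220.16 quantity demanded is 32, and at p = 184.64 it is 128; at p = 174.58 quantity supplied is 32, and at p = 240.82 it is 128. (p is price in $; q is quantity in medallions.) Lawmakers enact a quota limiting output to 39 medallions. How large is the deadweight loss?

$686.88

Demand slope = (184.64 − 220.16)/(128 − 32) = −0.37, so p = 232 − 0.37q.
Supply slope = (240.82 − 174.58)/(128 − 32) = 0.69, so p = 152.5 + 0.69q.
Competitive equilibrium: 232 − 0.37q = 152.5 + 0.69q → q* = 75, p* = 204.25.
At q = 39: demand price = 232 − 0.37·39 = 217.57; supply price = 152.5 + 0.69·39 = 179.41.
Δq = 75 − 39 = 36; wedge = 217.57 − 179.41 = 38.16.
Welfare loss = ½ × 36 × 38.16 = $686.88.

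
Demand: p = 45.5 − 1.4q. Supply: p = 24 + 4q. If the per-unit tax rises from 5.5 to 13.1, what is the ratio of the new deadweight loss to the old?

5.673

Competitive equilibrium: 45.5 − 1.4q = 24 + 4q → q* = 3.9815, p* = 39.9259.
For a per-unit tax t: Δq = t/5.4, so DWL = ½·t·(t/5.4) = t²/10.8.
At t = 5.5: DWL = 2.801. At t = 13.1: DWL = 15.890.
Ratio = (13.1/5.5)² = 5.673.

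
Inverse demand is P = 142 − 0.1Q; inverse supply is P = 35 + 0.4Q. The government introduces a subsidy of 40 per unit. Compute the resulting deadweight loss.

1600

Competitive equilibrium: 142 − 0.1Q = 35 + 0.4Q → Q* = 214, P* = 120.6.
The subsidy lowers effective supply by 40: P = 0.4Q − 5.
New quantity: 142 − 0.1Q = 0.4Q − 5 → Q' = 294.
Overproduction ΔQ = 294 − 214 = 80; wedge = subsidy = 40.
Deadweight loss = ½ × 80 × 40 = 1600.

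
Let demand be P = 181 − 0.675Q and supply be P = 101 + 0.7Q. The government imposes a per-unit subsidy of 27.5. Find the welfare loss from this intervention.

Competitive equilibrium: 181 − 0.675Q = 101 + 0.7Q → Q* = 58.1818, P* = 141.7273.
The subsidy lowers effective supply by 27.5: P = 73.5 + 0.7Q.
New quantity: 181 − 0.675Q = 73.5 + 0.7Q → Q' = 78.1818.
Overproduction ΔQ = 78.1818 − 58.1818 = 20; wedge = subsidy = 27.5.
Deadweight loss = ½ × 20 × 27.5 = 275.

275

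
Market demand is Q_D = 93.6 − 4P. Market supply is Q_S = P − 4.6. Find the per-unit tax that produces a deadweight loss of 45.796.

In inverse form: demand P = 23.4 − 0.25Q, supply P = 4.6 + Q.
Competitive equilibrium: 23.4 − 0.25Q = 4.6 + Q → Q* = 15.04, P* = 19.64.
A tax t gives ΔQ = t/1.25 and wedge t, so DWL = t²/2.5.
t²/2.5 = 45.796 → t² = 114.49 → t = 10.7.

10.7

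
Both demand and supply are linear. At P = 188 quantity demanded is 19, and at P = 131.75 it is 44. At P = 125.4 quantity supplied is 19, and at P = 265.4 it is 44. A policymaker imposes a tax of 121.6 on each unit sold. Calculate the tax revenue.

1396.46

Demand slope = (131.75 − 188)/(44 − 19) = −2.25, so P = 230.75 − 2.25Q.
Supply slope = (265.4 − 125.4)/(44 − 19) = 5.6, so P = 19 + 5.6Q.
Competitive equilibrium: 230.75 − 2.25Q = 19 + 5.6Q → Q* = 26.97452, P* = 170.05732.
With the tax, the buyer price exceeds the seller price by 121.6: (230.75 − 2.25Q) − (19 + 5.6Q) = 121.6 → Q' = 11.48408.
Tax revenue = 121.6 × 11.48408 = 1396.46.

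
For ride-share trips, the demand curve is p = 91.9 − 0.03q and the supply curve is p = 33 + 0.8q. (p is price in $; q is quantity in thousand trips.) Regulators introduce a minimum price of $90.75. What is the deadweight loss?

$441.87 thousand

Competitive equilibrium: 91.9 − 0.03q = 33 + 0.8q → q* = 70.9639, p* = 89.7711.
At the floor p = 90.75, quantity demanded = (91.9 − 90.75)/0.03 = 38.3333.
Sellers' marginal cost at q' = 38.3333: 33 + 0.8·38.3333 = 63.6666.
Δq = 70.9639 − 38.3333 = 32.6306; wedge = 90.75 − 63.6666 = 27.0834.
Welfare loss = ½ × 32.6306 × 27.0834 = $441.87 thousand.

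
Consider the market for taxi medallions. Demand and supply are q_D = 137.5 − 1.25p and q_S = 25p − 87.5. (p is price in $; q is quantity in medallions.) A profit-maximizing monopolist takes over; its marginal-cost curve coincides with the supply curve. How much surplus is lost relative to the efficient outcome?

In inverse form: demand p = 110 − 0.8q, supply p = 3.5 + 0.04q.
Competitive equilibrium: 110 − 0.8q = 3.5 + 0.04q → q* = 126.7857, p* = 8.5714.
Marginal revenue: MR = 110 − 1.6q. Set MR = MC: 110 − 1.6q = 3.5 + 0.04q → q_m = 64.939.
Price p_m = 110 − 0.8·64.939 = 58.0488; MC(q_m) = 3.5 + 0.04·64.939 = 6.0976.
Competitive q* = 126.7857, so Δq = 61.8467; wedge = 58.0488 − 6.0976 = 51.9512.
The triangle = ½ × 61.8467 × 51.9512 = $1606.51.

$1606.51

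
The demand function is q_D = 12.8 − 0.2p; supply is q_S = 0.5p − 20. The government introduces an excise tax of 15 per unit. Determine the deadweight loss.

In inverse form: demand p = 64 − 5q, supply p = 40 + 2q.
Competitive equilibrium: 64 − 5q = 40 + 2q → q* = 3.4286, p* = 46.8571.
With the tax, the buyer price exceeds the seller price by 15: (64 − 5q) − (40 + 2q) = 15 → q' = 1.2857.
Δq = 3.4286 − 1.2857 = 2.1429; the wedge equals the tax, 15.
DWL = ½ × 2.1429 × 15 = 16.07.

16.07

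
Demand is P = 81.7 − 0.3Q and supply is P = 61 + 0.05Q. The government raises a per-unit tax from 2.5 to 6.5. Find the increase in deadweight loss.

Competitive equilibrium: 81.7 − 0.3Q = 61 + 0.05Q → Q* = 59.1429, P* = 63.9571.
For a per-unit tax t: ΔQ = t/0.35, so DWL = ½·t·(t/0.35) = t²/0.7.
At t = 2.5: DWL = 8.929. At t = 6.5: DWL = 60.357.
Increase = 60.357 − 8.929 = 51.43.

51.43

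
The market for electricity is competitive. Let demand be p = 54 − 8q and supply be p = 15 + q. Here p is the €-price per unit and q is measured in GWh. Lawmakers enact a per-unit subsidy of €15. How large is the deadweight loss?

Competitive equilibrium: 54 − 8q = 15 + q → q* = 4.3333, p* = 19.3333.
The subsidy lowers effective supply by 15: p = 0 + q.
New quantity: 54 − 8q = 0 + q → q' = 6.
Overproduction Δq = 6 − 4.3333 = 1.6667; wedge = subsidy = 15.
DWL = ½ × 1.6667 × 15 = €12.50.

€12.50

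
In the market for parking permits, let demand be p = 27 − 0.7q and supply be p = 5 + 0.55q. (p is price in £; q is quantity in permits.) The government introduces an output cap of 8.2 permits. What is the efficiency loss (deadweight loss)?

Competitive equilibrium: 27 − 0.7q = 5 + 0.55q → q* = 17.6, p* = 14.68.
At q = 8.2: demand price = 27 − 0.7·8.2 = 21.26; supply price = 5 + 0.55·8.2 = 9.51.
Δq = 17.6 − 8.2 = 9.4; wedge = 21.26 − 9.51 = 11.75.
Deadweight loss = ½ × 9.4 × 11.75 = £55.225.

£55.225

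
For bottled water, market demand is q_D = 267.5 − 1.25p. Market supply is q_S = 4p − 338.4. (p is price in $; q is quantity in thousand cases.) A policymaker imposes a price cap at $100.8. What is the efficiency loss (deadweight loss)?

In inverse form: demand p = 214 − 0.8q, supply p = 84.6 + 0.25q.
Competitive equilibrium: 214 − 0.8q = 84.6 + 0.25q → q* = 123.2381, p* = 115.4095.
At the ceiling p = 100.8, quantity supplied = (100.8 − 84.6)/0.25 = 64.8.
Willingness to pay at q' = 64.8: 214 − 0.8·64.8 = 162.16.
Δq = 123.2381 − 64.8 = 58.4381; wedge = 162.16 − 100.8 = 61.36.
DWL = ½ × 58.4381 × 61.36 = $1792.88 thousand.

$1792.88 thousand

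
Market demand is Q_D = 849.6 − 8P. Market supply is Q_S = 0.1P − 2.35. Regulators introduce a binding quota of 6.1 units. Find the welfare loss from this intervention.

21.65

In inverse form: demand P = 106.2 − 0.125Q, supply P = 23.5 + 10Q.
Competitive equilibrium: 106.2 − 0.125Q = 23.5 + 10Q → Q* = 8.1679, P* = 105.179.
At Q = 6.1: demand price = 106.2 − 0.125·6.1 = 105.4375; supply price = 23.5 + 10·6.1 = 84.5.
ΔQ = 8.1679 − 6.1 = 2.0679; wedge = 105.4375 − 84.5 = 20.9375.
Welfare loss = ½ × 2.0679 × 20.9375 = 21.65.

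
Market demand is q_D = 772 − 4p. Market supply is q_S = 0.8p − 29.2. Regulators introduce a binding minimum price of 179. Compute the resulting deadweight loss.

In inverse form: demand p = 193 − 0.25q, supply p = 36.5 + 1.25q.
Competitive equilibrium: 193 − 0.25q = 36.5 + 1.25q → q* = 104.3333, p* = 166.9167.
At the floor p = 179, quantity demanded = (193 − 179)/0.25 = 56.
Sellers' marginal cost at q' = 56: 36.5 + 1.25·56 = 106.5.
Δq = 104.3333 − 56 = 48.3333; wedge = 179 − 106.5 = 72.5.
Welfare loss = ½ × 48.3333 × 72.5 = 1752.08.

1752.08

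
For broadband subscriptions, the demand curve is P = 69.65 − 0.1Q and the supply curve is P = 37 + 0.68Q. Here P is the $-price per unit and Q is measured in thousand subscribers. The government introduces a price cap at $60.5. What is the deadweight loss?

$20.78 thousand

Competitive equilibrium: 69.65 − 0.1Q = 37 + 0.68Q → Q* = 41.859, P* = 65.4641.
At the ceiling P = 60.5, quantity supplied = (60.5 − 37)/0.68 = 34.5588.
Willingness to pay at Q' = 34.5588: 69.65 − 0.1·34.5588 = 66.1941.
ΔQ = 41.859 − 34.5588 = 7.3002; wedge = 66.1941 − 60.5 = 5.6941.
DWL = ½ × 7.3002 × 5.6941 = $20.78 thousand.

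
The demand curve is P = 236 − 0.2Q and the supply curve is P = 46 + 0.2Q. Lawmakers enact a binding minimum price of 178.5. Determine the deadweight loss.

7031.25

Competitive equilibrium: 236 − 0.2Q = 46 + 0.2Q → Q* = 475, P* = 141.
At the floor P = 178.5, quantity demanded = (236 − 178.5)/0.2 = 287.5.
Sellers' marginal cost at Q' = 287.5: 46 + 0.2·287.5 = 103.5.
ΔQ = 475 − 287.5 = 187.5; wedge = 178.5 − 103.5 = 75.
Deadweight loss = ½ × 187.5 × 75 = 7031.25.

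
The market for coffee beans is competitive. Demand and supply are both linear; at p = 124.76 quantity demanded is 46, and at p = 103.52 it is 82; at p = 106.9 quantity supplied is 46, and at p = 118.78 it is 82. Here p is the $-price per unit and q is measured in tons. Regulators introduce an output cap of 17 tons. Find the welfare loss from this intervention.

Demand slope = (103.52 − 124.76)/(82 − 46) = −0.59, so p = 151.9 − 0.59q.
Supply slope = (118.78 − 106.9)/(82 − 46) = 0.33, so p = 91.72 + 0.33q.
Competitive equilibrium: 151.9 − 0.59q = 91.72 + 0.33q → q* = 65.413, p* = 113.3063.
At q = 17: demand price = 151.9 − 0.59·17 = 141.87; supply price = 91.72 + 0.33·17 = 97.33.
Δq = 65.413 − 17 = 48.413; wedge = 141.87 − 97.33 = 44.54.
The triangle = ½ × 48.413 × 44.54 = $1078.16.

$1078.16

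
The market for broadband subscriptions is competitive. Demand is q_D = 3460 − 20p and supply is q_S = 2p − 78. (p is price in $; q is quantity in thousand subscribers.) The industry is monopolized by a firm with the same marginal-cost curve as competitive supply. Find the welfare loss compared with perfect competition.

In inverse form: demand p = 173 − 0.05q, supply p = 39 + 0.5q.
Competitive equilibrium: 173 − 0.05q = 39 + 0.5q → q* = 243.6364, p* = 160.8182.
Marginal revenue: MR = 173 − 0.1q. Set MR = MC: 173 − 0.1q = 39 + 0.5q → q_m = 223.3333.
Price p_m = 173 − 0.05·223.3333 = 161.8333; MC(q_m) = 39 + 0.5·223.3333 = 150.6667.
Competitive q* = 243.6364, so Δq = 20.3031; wedge = 161.8333 − 150.6667 = 11.1666.
The triangle = ½ × 20.3031 × 11.1666 = $113.36 thousand.

$113.36 thousand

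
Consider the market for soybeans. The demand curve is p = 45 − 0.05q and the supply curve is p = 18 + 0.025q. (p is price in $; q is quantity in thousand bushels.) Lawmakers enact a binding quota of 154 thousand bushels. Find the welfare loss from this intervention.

$1591.35 thousand

Competitive equilibrium: 45 − 0.05q = 18 + 0.025q → q* = 360, p* = 27.
At q = 154: demand price = 45 − 0.05·154 = 37.3; supply price = 18 + 0.025·154 = 21.85.
Δq = 360 − 154 = 206; wedge = 37.3 − 21.85 = 15.45.
Deadweight loss = ½ × 206 × 15.45 = $1591.35 thousand.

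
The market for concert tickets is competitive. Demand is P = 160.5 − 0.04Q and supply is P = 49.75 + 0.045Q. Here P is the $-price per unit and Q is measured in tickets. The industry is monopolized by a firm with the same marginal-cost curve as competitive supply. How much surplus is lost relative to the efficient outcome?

Competitive equilibrium: 160.5 − 0.04Q = 49.75 + 0.045Q → Q* = 1302.9412, P* = 108.3824.
Marginal revenue: MR = 160.5 − 0.08Q. Set MR = MC: 160.5 − 0.08Q = 49.75 + 0.045Q → Q_m = 886.
Price P_m = 160.5 − 0.04·886 = 125.06; MC(Q_m) = 49.75 + 0.045·886 = 89.62.
Competitive Q* = 1302.9412, so ΔQ = 416.9412; wedge = 125.06 − 89.62 = 35.44.
DWL = ½ × 416.9412 × 35.44 = $7388.20.

$7388.20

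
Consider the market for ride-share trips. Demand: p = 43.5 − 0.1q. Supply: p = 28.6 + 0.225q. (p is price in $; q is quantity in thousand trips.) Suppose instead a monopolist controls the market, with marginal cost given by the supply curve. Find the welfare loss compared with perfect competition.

$18.91 thousand

Competitive equilibrium: 43.5 − 0.1q = 28.6 + 0.225q → q* = 45.8462, p* = 38.9154.
Marginal revenue: MR = 43.5 − 0.2q. Set MR = MC: 43.5 − 0.2q = 28.6 + 0.225q → q_m = 35.0588.
Price p_m = 43.5 − 0.1·35.0588 = 39.9941; MC(q_m) = 28.6 + 0.225·35.0588 = 36.4882.
Competitive q* = 45.8462, so Δq = 10.7874; wedge = 39.9941 − 36.4882 = 3.5059.
The triangle = ½ × 10.7874 × 3.5059 = $18.91 thousand.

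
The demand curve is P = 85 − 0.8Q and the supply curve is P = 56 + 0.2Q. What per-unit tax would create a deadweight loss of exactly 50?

Competitive equilibrium: 85 − 0.8Q = 56 + 0.2Q → Q* = 29, P* = 61.8.
A tax t gives ΔQ = t/1 and wedge t, so DWL = t²/2.
t²/2 = 50 → t² = 100 → t = 10.

10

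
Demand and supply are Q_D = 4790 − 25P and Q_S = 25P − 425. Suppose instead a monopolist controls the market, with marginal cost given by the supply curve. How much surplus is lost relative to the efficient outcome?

In inverse form: demand P = 191.6 − 0.04Q, supply P = 17 + 0.04Q.
Competitive equilibrium: 191.6 − 0.04Q = 17 + 0.04Q → Q* = 2182.5, P* = 104.3.
Marginal revenue: MR = 191.6 − 0.08Q. Set MR = MC: 191.6 − 0.08Q = 17 + 0.04Q → Q_m = 1455.
Price P_m = 191.6 − 0.04·1455 = 133.4; MC(Q_m) = 17 + 0.04·1455 = 75.2.
Competitive Q* = 2182.5, so ΔQ = 727.5; wedge = 133.4 − 75.2 = 58.2.
The triangle = ½ × 727.5 × 58.2 = 21170.25.

21170.25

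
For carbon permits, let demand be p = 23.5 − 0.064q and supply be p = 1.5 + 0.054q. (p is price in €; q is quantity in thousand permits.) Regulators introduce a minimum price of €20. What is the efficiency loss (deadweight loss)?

€1024.18 thousand

Competitive equilibrium: 23.5 − 0.064q = 1.5 + 0.054q → q* = 186.4407, p* = 11.5678.
At the floor p = 20, quantity demanded = (23.5 − 20)/0.064 = 54.6875.
Sellers' marginal cost at q' = 54.6875: 1.5 + 0.054·54.6875 = 4.4531.
Δq = 186.4407 − 54.6875 = 131.7532; wedge = 20 − 4.4531 = 15.5469.
Welfare loss = ½ × 131.7532 × 15.5469 = €1024.18 thousand.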